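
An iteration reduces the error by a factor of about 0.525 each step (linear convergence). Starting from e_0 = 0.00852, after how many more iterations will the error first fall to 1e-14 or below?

43

After k steps, e_k ≈ 0.00852·0.525^k.
Need 0.525^k ≤ 1e-14/0.00852 = 1.17371e-12.
k ≥ ln(1.17371e-12)/ln(0.525) = -27.4709/-0.64436 = 42.633.
Smallest integer k = 43.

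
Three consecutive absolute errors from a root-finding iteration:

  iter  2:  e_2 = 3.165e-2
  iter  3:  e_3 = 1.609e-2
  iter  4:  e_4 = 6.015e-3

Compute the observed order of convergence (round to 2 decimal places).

p ≈ ln(e_4/e_3) / ln(e_3/e_2)
  = ln(6.015e-3/1.609e-2) / ln(1.609e-2/3.165e-2)
  = ln(0.373835) / ln(0.508373)
  = -0.98394 / -0.67654 ≈ 1.45437

1.45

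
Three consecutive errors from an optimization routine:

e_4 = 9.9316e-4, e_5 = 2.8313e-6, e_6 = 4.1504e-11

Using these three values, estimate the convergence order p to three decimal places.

p ≈ ln(e_6/e_5) / ln(e_5/e_4)
  = ln(4.1504e-11/2.8313e-6) / ln(2.8313e-6/9.9316e-4)
  = ln(1.4659e-05) / ln(0.0028508)
  = -11.130456 / -5.860156 ≈ 1.899345

1.899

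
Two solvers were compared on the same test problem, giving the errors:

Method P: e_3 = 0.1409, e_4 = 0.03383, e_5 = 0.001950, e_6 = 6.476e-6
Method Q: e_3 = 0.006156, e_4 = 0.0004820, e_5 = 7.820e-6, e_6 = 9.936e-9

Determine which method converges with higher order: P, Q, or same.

Method P: p ≈ ln(6.476e-6/0.001950)/ln(0.001950/0.03383) ≈ 2.00.
Method Q: p ≈ ln(9.936e-9/7.820e-6)/ln(7.820e-6/0.0004820) ≈ 1.62.
Method P has the higher order (≈2.0 vs ≈1.6).

P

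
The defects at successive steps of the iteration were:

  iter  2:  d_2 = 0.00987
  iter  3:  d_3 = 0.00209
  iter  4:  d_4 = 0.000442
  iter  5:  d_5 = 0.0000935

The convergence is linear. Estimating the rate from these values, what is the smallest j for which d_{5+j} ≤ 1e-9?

Rate ρ ≈ d_5/d_4 = 0.0000935/0.000442 = 0.2115.
After j more steps, d_{5+j} ≈ 0.0000935·ρ^j; need ρ^j ≤ 1e-9/0.0000935 = 1.06952e-05.
j ≥ ln(1.06952e-05)/ln(0.2115) = -11.4457/-1.55353 = 7.368.
So 8 more iterations are needed.

8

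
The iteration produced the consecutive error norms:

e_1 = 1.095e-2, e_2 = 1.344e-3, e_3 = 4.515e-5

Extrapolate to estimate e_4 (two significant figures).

First estimate the order: p ≈ ln(e_3/e_2) / ln(e_2/e_1) = ln(4.515e-5/1.344e-3)/ln(1.344e-3/1.095e-2) = ln(0.0335937)/ln(0.12274) ≈ 1.6177.
Then e_4 ≈ e_3·(e_3/e_2)^p = 4.515e-5·(0.0335937)^1.6177 = 4.515e-5·0.00412978 ≈ 1.865e-07.

1.9e-7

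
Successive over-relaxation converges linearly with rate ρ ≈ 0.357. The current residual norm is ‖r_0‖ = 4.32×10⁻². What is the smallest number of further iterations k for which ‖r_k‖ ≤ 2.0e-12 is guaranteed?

After k steps, ‖r_k‖ ≈ 4.32×10⁻²·0.357^k.
Need 0.357^k ≤ 2.0e-12/4.32×10⁻² = 4.62963e-11.
k ≥ ln(4.62963e-11)/ln(0.357) = -23.7960/-1.03002 = 23.102.
Smallest integer k = 24.

24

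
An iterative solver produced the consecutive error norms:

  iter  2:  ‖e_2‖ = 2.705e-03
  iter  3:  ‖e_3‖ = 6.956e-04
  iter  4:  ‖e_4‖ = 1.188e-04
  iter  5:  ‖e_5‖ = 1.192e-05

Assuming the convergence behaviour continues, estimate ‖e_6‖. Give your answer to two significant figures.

6.0e-7

First estimate the order: p ≈ ln(‖e_5‖/‖e_4‖) / ln(‖e_4‖/‖e_3‖) = ln(1.192e-05/1.188e-04)/ln(1.188e-04/6.956e-04) = ln(0.100337)/ln(0.170788) ≈ 1.3010.
Then ‖e_6‖ ≈ ‖e_5‖·(‖e_5‖/‖e_4‖)^p = 1.192e-05·(0.100337)^1.3010 = 1.192e-05·0.0502228 ≈ 5.987e-07.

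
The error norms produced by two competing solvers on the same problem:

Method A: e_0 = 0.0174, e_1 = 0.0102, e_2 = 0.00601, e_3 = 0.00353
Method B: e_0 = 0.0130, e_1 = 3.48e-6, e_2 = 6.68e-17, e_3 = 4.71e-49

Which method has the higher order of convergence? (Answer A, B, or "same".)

B

Method A: p ≈ ln(0.00353/0.00601)/ln(0.00601/0.0102) ≈ 1.01.
Method B: p ≈ ln(4.71e-49/6.68e-17)/ln(6.68e-17/3.48e-6) ≈ 3.00.
Method B has the higher order (≈3.0 vs ≈1.0).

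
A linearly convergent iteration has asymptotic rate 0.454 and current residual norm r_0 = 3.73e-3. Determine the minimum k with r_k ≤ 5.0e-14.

After k steps, r_k ≈ 3.73e-3·0.454^k.
Need 0.454^k ≤ 5.0e-14/3.73e-3 = 1.34048e-11.
k ≥ ln(1.34048e-11)/ln(0.454) = -25.0354/-0.78966 = 31.704.
Smallest integer k = 32.

32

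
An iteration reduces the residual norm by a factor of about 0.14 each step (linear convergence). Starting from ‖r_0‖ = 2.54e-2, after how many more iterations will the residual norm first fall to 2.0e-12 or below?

After k steps, ‖r_k‖ ≈ 2.54e-2·0.14^k.
Need 0.14^k ≤ 2.0e-12/2.54e-2 = 7.87402e-11.
k ≥ ln(7.87402e-11)/ln(0.14) = -23.2649/-1.96611 = 11.833.
Smallest integer k = 12.

12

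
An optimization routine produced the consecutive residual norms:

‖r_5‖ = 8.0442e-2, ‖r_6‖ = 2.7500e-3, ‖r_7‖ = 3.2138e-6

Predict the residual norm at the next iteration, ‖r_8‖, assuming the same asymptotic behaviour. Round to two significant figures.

4.4e-12

First estimate the order: p ≈ ln(‖r_7‖/‖r_6‖) / ln(‖r_6‖/‖r_5‖) = ln(3.2138e-6/2.7500e-3)/ln(2.7500e-3/8.0442e-2) = ln(0.00116865)/ln(0.0341861) ≈ 2.0000.
Then ‖r_8‖ ≈ ‖r_7‖·(‖r_7‖/‖r_6‖)^p = 3.2138e-6·(0.00116865)^2.0000 = 3.2138e-6·1.36574e-06 ≈ 4.389e-12.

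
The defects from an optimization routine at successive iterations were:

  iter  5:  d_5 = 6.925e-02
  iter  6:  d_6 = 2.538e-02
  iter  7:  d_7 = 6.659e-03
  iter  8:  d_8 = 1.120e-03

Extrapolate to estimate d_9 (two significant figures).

1.0e-4

First estimate the order: p ≈ ln(d_8/d_7) / ln(d_7/d_6) = ln(1.120e-03/6.659e-03)/ln(6.659e-03/2.538e-02) = ln(0.168193)/ln(0.262372) ≈ 1.3323.
Then d_9 ≈ d_8·(d_8/d_7)^p = 1.120e-03·(0.168193)^1.3323 = 1.120e-03·0.0930131 ≈ 0.0001042.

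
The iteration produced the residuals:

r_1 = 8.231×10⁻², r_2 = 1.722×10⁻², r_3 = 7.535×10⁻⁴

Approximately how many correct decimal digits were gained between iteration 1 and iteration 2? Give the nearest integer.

1

Digits gained ≈ log₁₀(r_1/r_2) = log₁₀(8.231×10⁻²/1.722×10⁻²) = log₁₀(4.77991) ≈ 0.679.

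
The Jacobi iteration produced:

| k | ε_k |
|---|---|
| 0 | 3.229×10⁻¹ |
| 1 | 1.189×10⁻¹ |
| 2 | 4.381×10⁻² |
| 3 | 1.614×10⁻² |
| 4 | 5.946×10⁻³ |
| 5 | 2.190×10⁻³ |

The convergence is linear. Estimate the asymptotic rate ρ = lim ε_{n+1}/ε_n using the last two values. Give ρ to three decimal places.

ρ ≈ ε_5/ε_4 = 2.190×10⁻³/5.946×10⁻³ = 0.36831

0.368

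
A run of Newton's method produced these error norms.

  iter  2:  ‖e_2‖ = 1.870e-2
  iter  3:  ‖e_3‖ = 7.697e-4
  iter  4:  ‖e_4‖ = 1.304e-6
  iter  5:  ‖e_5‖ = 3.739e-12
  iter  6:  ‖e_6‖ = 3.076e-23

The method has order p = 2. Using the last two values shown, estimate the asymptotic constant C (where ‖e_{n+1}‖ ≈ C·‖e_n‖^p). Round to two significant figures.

2.2

C ≈ ‖e_6‖ / ‖e_5‖^2
  = 3.076e-23 / (3.739e-12)^2
  = 3.076e-23 / 1.39801e-23 ≈ 2.2003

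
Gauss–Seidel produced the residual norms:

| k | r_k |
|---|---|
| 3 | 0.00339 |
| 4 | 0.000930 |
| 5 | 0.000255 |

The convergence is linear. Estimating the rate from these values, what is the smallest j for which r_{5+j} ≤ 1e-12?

15

Rate ρ ≈ r_5/r_4 = 0.000255/0.000930 = 0.2742.
After j more steps, r_{5+j} ≈ 0.000255·ρ^j; need ρ^j ≤ 1e-12/0.000255 = 3.92157e-09.
j ≥ ln(3.92157e-09)/ln(0.2742) = -19.3568/-1.29390 = 14.960.
So 15 more iterations are needed.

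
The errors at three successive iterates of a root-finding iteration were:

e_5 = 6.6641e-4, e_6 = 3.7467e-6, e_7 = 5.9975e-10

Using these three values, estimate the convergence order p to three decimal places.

1.687

p ≈ ln(e_7/e_6) / ln(e_6/e_5)
  = ln(5.9975e-10/3.7467e-6) / ln(3.7467e-6/6.6641e-4)
  = ln(0.000160074) / ln(0.00562221)
  = -8.739874 / -5.181030 ≈ 1.686899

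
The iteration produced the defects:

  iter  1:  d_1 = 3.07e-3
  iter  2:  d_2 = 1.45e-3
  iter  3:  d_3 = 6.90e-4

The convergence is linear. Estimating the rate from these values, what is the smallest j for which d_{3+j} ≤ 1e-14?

34

Rate ρ ≈ d_3/d_2 = 6.90e-4/1.45e-3 = 0.4759.
After j more steps, d_{3+j} ≈ 6.90e-4·ρ^j; need ρ^j ≤ 1e-14/6.90e-4 = 1.44928e-11.
j ≥ ln(1.44928e-11)/ln(0.4759) = -24.9574/-0.74255 = 33.610.
So 34 more iterations are needed.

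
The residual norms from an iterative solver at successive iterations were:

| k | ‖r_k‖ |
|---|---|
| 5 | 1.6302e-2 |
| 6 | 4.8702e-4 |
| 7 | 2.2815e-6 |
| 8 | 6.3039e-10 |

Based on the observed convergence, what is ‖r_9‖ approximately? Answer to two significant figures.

First estimate the order: p ≈ ln(‖r_8‖/‖r_7‖) / ln(‖r_7‖/‖r_6‖) = ln(6.3039e-10/2.2815e-6)/ln(2.2815e-6/4.8702e-4) = ln(0.000276305)/ln(0.00468461) ≈ 1.5277.
Then ‖r_9‖ ≈ ‖r_8‖·(‖r_8‖/‖r_7‖)^p = 6.3039e-10·(0.000276305)^1.5277 = 6.3039e-10·3.66024e-06 ≈ 2.307e-15.

2.3e-15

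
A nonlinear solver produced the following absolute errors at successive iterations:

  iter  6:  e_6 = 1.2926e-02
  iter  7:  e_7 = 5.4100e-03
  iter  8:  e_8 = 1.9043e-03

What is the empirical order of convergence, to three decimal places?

p ≈ ln(e_8/e_7) / ln(e_7/e_6)
  = ln(1.9043e-03/5.4100e-03) / ln(5.4100e-03/1.2926e-02)
  = ln(0.351996) / ln(0.418536)
  = -1.044135 / -0.870992 ≈ 1.198788

1.199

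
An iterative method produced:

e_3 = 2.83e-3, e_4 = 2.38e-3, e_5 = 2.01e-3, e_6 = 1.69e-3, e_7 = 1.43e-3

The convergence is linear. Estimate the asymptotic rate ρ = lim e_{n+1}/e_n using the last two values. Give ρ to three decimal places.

0.846

ρ ≈ e_7/e_6 = 1.43e-3/1.69e-3 = 0.84615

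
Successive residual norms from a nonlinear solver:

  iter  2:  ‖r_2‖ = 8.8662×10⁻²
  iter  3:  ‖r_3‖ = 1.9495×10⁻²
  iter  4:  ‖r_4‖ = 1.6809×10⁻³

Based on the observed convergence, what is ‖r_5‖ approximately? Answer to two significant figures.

3.2e-5

First estimate the order: p ≈ ln(‖r_4‖/‖r_3‖) / ln(‖r_3‖/‖r_2‖) = ln(1.6809×10⁻³/1.9495×10⁻²)/ln(1.9495×10⁻²/8.8662×10⁻²) = ln(0.0862221)/ln(0.21988) ≈ 1.6181.
Then ‖r_5‖ ≈ ‖r_4‖·(‖r_4‖/‖r_3‖)^p = 1.6809×10⁻³·(0.0862221)^1.6181 = 1.6809×10⁻³·0.018955 ≈ 3.186e-05.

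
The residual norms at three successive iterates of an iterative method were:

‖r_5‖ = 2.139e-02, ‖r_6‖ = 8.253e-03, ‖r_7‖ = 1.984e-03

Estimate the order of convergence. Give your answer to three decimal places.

1.497

p ≈ ln(‖r_7‖/‖r_6‖) / ln(‖r_6‖/‖r_5‖)
  = ln(1.984e-03/8.253e-03) / ln(8.253e-03/2.139e-02)
  = ln(0.240397) / ln(0.385835)
  = -1.425464 / -0.952345 ≈ 1.496794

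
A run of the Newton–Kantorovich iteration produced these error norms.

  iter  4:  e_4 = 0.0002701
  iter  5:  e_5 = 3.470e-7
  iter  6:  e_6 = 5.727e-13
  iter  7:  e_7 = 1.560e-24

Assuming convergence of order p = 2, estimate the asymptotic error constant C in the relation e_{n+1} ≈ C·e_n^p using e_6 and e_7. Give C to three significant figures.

C ≈ e_7 / e_6^2
  = 1.560e-24 / (5.727e-13)^2
  = 1.560e-24 / 3.27985e-25 ≈ 4.7563

4.76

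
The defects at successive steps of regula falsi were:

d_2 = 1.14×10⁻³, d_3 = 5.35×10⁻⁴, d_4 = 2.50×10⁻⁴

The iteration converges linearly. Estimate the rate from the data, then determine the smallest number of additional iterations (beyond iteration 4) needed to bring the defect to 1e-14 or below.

32

Rate ρ ≈ d_4/d_3 = 2.50×10⁻⁴/5.35×10⁻⁴ = 0.4673.
After j more steps, d_{4+j} ≈ 2.50×10⁻⁴·ρ^j; need ρ^j ≤ 1e-14/2.50×10⁻⁴ = 4e-11.
j ≥ ln(4e-11)/ln(0.4673) = -23.9421/-0.76078 = 31.470.
So 32 more iterations are needed.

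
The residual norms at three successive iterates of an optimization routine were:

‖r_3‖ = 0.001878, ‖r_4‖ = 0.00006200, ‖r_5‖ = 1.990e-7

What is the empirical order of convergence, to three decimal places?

1.683

p ≈ ln(‖r_5‖/‖r_4‖) / ln(‖r_4‖/‖r_3‖)
  = ln(1.990e-7/0.00006200) / ln(0.00006200/0.001878)
  = ln(0.00320968) / ln(0.0330138)
  = -5.741584 / -3.410830 ≈ 1.683339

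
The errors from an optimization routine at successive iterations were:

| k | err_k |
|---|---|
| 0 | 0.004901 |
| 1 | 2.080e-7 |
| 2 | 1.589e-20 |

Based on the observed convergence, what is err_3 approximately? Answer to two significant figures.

7.1e-60

First estimate the order: p ≈ ln(err_2/err_1) / ln(err_1/err_0) = ln(1.589e-20/2.080e-7)/ln(2.080e-7/0.004901) = ln(7.63942e-14)/ln(4.24403e-05) ≈ 3.0001.
Then err_3 ≈ err_2·(err_2/err_1)^p = 1.589e-20·(7.63942e-14)^3.0001 = 1.589e-20·4.44498e-40 ≈ 7.063e-60.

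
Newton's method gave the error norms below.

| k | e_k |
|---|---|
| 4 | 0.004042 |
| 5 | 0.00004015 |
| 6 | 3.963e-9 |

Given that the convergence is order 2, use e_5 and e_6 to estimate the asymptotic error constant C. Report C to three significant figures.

2.46

C ≈ e_6 / e_5^2
  = 3.963e-9 / (0.00004015)^2
  = 3.963e-9 / 1.61202e-09 ≈ 2.4584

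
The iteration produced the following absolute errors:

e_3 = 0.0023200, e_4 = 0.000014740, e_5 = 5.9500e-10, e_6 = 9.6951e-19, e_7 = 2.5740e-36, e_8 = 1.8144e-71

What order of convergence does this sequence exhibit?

2

Consecutive ratios: e_8/e_7 = 1.8144e-71/2.5740e-36 = 7.04895e-36, e_7/e_6 = 2.5740e-36/9.6951e-19 = 2.65495e-18.
p ≈ ln(7.04895e-36)/ln(2.65495e-18) = -80.9402/-40.4701 ≈ 2.00.
So the convergence is quadratic (order 2).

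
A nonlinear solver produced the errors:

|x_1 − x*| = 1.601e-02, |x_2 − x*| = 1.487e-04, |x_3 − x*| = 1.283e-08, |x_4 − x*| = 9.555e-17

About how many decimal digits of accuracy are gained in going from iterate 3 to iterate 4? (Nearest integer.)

8

Digits gained ≈ log₁₀(|x_3 − x*|/|x_4 − x*|) = log₁₀(1.283e-08/9.555e-17) = log₁₀(1.34275e+08) ≈ 8.128.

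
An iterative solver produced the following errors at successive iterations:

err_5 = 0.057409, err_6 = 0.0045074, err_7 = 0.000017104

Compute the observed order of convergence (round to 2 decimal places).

p ≈ ln(err_7/err_6) / ln(err_6/err_5)
  = ln(0.000017104/0.0045074) / ln(0.0045074/0.057409)
  = ln(0.00379465) / ln(0.0785138)
  = -5.57416 / -2.54448 ≈ 2.19069

2.19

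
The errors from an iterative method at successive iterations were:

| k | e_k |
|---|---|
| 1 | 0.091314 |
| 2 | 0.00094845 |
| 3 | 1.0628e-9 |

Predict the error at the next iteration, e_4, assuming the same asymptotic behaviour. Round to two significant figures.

First estimate the order: p ≈ ln(e_3/e_2) / ln(e_2/e_1) = ln(1.0628e-9/0.00094845)/ln(0.00094845/0.091314) = ln(1.12057e-06)/ln(0.0103867) ≈ 3.0000.
Then e_4 ≈ e_3·(e_3/e_2)^p = 1.0628e-9·(1.12057e-06)^3.0000 = 1.0628e-9·1.40707e-18 ≈ 1.495e-27.

1.5e-27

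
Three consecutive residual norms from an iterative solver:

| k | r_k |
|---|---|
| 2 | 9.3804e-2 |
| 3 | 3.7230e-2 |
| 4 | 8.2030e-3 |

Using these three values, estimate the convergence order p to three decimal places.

p ≈ ln(r_4/r_3) / ln(r_3/r_2)
  = ln(8.2030e-3/3.7230e-2) / ln(3.7230e-2/9.3804e-2)
  = ln(0.220333) / ln(0.396891)
  = -1.512615 / -0.924094 ≈ 1.636863

1.637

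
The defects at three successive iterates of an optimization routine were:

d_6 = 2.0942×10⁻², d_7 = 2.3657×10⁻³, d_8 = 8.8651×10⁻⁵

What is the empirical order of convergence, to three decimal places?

p ≈ ln(d_8/d_7) / ln(d_7/d_6)
  = ln(8.8651×10⁻⁵/2.3657×10⁻³) / ln(2.3657×10⁻³/2.0942×10⁻²)
  = ln(0.0374735) / ln(0.112964)
  = -3.284121 / -2.180686 ≈ 1.506004

1.506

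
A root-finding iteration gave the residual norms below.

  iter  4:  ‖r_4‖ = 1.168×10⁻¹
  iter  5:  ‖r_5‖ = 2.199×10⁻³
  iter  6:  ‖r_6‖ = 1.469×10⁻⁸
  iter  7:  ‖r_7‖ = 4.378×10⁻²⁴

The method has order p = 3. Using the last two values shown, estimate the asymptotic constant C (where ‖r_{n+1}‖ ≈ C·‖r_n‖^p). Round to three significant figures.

C ≈ ‖r_7‖ / ‖r_6‖^3
  = 4.378×10⁻²⁴ / (1.469×10⁻⁸)^3
  = 4.378×10⁻²⁴ / 3.17004e-24 ≈ 1.3811

1.38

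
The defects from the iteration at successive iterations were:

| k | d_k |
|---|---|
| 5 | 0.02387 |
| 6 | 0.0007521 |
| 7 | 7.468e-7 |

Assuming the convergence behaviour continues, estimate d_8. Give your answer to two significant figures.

First estimate the order: p ≈ ln(d_7/d_6) / ln(d_6/d_5) = ln(7.468e-7/0.0007521)/ln(0.0007521/0.02387) = ln(0.000992953)/ln(0.0315082) ≈ 1.9999.
Then d_8 ≈ d_7·(d_7/d_6)^p = 7.468e-7·(0.000992953)^1.9999 = 7.468e-7·9.86638e-07 ≈ 7.368e-13.

7.4e-13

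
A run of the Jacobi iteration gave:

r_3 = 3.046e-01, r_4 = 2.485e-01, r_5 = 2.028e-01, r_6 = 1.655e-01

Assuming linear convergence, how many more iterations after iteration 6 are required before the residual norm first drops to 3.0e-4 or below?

32

Rate ρ ≈ r_6/r_5 = 1.655e-01/2.028e-01 = 0.8161.
After j more steps, r_{6+j} ≈ 1.655e-01·ρ^j; need ρ^j ≤ 3.0e-4/1.655e-01 = 0.00181269.
j ≥ ln(0.00181269)/ln(0.8161) = -6.3129/-0.20322 = 31.064.
So 32 more iterations are needed.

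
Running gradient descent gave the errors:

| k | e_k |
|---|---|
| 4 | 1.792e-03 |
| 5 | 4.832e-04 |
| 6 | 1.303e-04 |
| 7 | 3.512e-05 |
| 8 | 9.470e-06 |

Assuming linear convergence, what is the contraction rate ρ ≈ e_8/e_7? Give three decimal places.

0.270

ρ ≈ e_8/e_7 = 9.470e-06/3.512e-05 = 0.26965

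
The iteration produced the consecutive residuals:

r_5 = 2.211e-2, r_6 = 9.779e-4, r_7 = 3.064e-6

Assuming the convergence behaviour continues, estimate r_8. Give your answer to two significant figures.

7.2e-11

First estimate the order: p ≈ ln(r_7/r_6) / ln(r_6/r_5) = ln(3.064e-6/9.779e-4)/ln(9.779e-4/2.211e-2) = ln(0.00313324)/ln(0.0442289) ≈ 1.8489.
Then r_8 ≈ r_7·(r_7/r_6)^p = 3.064e-6·(0.00313324)^1.8489 = 3.064e-6·2.34608e-05 ≈ 7.188e-11.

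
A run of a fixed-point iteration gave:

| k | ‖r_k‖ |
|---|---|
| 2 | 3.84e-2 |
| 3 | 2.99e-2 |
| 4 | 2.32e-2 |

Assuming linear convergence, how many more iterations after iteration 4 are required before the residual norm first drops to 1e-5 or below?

Rate ρ ≈ ‖r_4‖/‖r_3‖ = 2.32e-2/2.99e-2 = 0.7759.
After j more steps, ‖r_{4+j}‖ ≈ 2.32e-2·ρ^j; need ρ^j ≤ 1e-5/2.32e-2 = 0.000431034.
j ≥ ln(0.000431034)/ln(0.7759) = -7.7493/-0.25373 = 30.542.
So 31 more iterations are needed.

31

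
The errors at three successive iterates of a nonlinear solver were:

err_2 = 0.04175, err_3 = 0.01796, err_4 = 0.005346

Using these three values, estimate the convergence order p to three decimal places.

p ≈ ln(err_4/err_3) / ln(err_3/err_2)
  = ln(0.005346/0.01796) / ln(0.01796/0.04175)
  = ln(0.297661) / ln(0.43018)
  = -1.211800 / -0.843552 ≈ 1.436545

1.437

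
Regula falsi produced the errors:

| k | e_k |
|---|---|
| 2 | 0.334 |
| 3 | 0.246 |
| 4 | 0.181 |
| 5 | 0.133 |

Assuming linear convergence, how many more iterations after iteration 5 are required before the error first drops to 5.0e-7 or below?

Rate ρ ≈ e_5/e_4 = 0.133/0.181 = 0.7348.
After j more steps, e_{5+j} ≈ 0.133·ρ^j; need ρ^j ≤ 5.0e-7/0.133 = 3.7594e-06.
j ≥ ln(3.7594e-06)/ln(0.7348) = -12.4913/-0.30816 = 40.535.
So 41 more iterations are needed.

41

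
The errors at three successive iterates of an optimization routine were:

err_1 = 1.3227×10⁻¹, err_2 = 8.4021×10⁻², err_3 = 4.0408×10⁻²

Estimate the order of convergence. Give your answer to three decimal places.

1.613

p ≈ ln(err_3/err_2) / ln(err_2/err_1)
  = ln(4.0408×10⁻²/8.4021×10⁻²) / ln(8.4021×10⁻²/1.3227×10⁻¹)
  = ln(0.480927) / ln(0.635223)
  = -0.732040 / -0.453779 ≈ 1.613208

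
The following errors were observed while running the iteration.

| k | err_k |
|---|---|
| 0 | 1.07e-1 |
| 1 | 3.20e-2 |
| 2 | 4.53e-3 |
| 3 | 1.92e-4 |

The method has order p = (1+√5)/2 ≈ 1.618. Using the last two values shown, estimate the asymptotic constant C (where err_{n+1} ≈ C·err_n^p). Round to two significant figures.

C ≈ err_3 / err_2^1.618
  = 1.92e-4 / (4.53e-3)^1.618
  = 1.92e-4 / 0.000161275 ≈ 1.1905

1.2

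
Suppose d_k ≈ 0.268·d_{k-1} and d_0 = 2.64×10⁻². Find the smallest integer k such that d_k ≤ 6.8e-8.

10

After k steps, d_k ≈ 2.64×10⁻²·0.268^k.
Need 0.268^k ≤ 6.8e-8/2.64×10⁻² = 2.57576e-06.
k ≥ ln(2.57576e-06)/ln(0.268) = -12.8694/-1.31677 = 9.773.
Smallest integer k = 10.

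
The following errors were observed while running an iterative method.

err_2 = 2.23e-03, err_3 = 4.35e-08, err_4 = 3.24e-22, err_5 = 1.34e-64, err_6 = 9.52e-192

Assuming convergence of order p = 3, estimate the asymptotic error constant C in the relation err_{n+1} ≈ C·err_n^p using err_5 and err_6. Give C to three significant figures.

3.96

C ≈ err_6 / err_5^3
  = 9.52e-192 / (1.34e-64)^3
  = 9.52e-192 / 2.4061e-192 ≈ 3.9566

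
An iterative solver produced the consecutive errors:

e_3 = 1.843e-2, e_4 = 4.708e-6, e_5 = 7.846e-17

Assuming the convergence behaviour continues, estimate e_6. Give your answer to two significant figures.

First estimate the order: p ≈ ln(e_5/e_4) / ln(e_4/e_3) = ln(7.846e-17/4.708e-6)/ln(4.708e-6/1.843e-2) = ln(1.66653e-11)/ln(0.000255453) ≈ 3.0000.
Then e_6 ≈ e_5·(e_5/e_4)^p = 7.846e-17·(1.66653e-11)^3.0000 = 7.846e-17·4.62849e-33 ≈ 3.632e-49.

3.6e-49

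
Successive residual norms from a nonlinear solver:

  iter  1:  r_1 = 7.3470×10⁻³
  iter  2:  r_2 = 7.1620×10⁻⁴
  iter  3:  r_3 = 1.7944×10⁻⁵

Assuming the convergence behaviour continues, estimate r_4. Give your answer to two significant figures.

5.2e-8

First estimate the order: p ≈ ln(r_3/r_2) / ln(r_2/r_1) = ln(1.7944×10⁻⁵/7.1620×10⁻⁴)/ln(7.1620×10⁻⁴/7.3470×10⁻³) = ln(0.0250545)/ln(0.097482) ≈ 1.5836.
Then r_4 ≈ r_3·(r_3/r_2)^p = 1.7944×10⁻⁵·(0.0250545)^1.5836 = 1.7944×10⁻⁵·0.00291391 ≈ 5.229e-08.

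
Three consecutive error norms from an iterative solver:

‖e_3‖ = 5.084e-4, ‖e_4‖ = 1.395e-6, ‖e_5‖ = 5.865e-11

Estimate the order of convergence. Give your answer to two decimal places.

p ≈ ln(‖e_5‖/‖e_4‖) / ln(‖e_4‖/‖e_3‖)
  = ln(5.865e-11/1.395e-6) / ln(1.395e-6/5.084e-4)
  = ln(4.2043e-05) / ln(0.0027439)
  = -10.07682 / -5.89838 ≈ 1.70840

1.71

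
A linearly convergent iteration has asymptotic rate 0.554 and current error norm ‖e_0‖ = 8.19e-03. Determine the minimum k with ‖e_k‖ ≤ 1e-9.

After k steps, ‖e_k‖ ≈ 8.19e-03·0.554^k.
Need 0.554^k ≤ 1e-9/8.19e-03 = 1.221e-07.
k ≥ ln(1.221e-07)/ln(0.554) = -15.9184/-0.59059 = 26.953.
Smallest integer k = 27.

27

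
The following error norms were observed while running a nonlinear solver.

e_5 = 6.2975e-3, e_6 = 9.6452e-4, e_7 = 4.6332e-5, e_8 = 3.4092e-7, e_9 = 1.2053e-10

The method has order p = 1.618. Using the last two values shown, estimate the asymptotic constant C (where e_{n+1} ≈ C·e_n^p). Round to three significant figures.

3.51

C ≈ e_9 / e_8^1.618
  = 1.2053e-10 / (3.4092e-7)^1.618
  = 1.2053e-10 / 3.43425e-11 ≈ 3.5096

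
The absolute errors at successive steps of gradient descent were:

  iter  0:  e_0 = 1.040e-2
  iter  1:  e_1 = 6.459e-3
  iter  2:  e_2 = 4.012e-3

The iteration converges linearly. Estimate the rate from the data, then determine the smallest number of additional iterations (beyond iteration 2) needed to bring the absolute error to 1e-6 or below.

Rate ρ ≈ e_2/e_1 = 4.012e-3/6.459e-3 = 0.6211.
After j more steps, e_{2+j} ≈ 4.012e-3·ρ^j; need ρ^j ≤ 1e-6/4.012e-3 = 0.000249252.
j ≥ ln(0.000249252)/ln(0.6211) = -8.2970/-0.47626 = 17.421.
So 18 more iterations are needed.

18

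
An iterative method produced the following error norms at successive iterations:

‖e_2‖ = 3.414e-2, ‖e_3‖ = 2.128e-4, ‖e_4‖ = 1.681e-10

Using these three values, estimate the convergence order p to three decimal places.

p ≈ ln(‖e_4‖/‖e_3‖) / ln(‖e_3‖/‖e_2‖)
  = ln(1.681e-10/2.128e-4) / ln(2.128e-4/3.414e-2)
  = ln(7.89944e-07) / ln(0.00623316)
  = -14.051304 / -5.077872 ≈ 2.767164

2.767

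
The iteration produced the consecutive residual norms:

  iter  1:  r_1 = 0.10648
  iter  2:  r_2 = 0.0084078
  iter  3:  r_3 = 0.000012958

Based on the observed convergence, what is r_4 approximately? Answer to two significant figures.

8.7e-13

First estimate the order: p ≈ ln(r_3/r_2) / ln(r_2/r_1) = ln(0.000012958/0.0084078)/ln(0.0084078/0.10648) = ln(0.00154119)/ln(0.0789613) ≈ 2.5505.
Then r_4 ≈ r_3·(r_3/r_2)^p = 0.000012958·(0.00154119)^2.5505 = 0.000012958·6.72399e-08 ≈ 8.713e-13.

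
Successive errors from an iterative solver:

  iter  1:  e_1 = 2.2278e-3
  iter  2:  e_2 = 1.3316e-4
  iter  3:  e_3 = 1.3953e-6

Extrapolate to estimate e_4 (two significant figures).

8.7e-10

First estimate the order: p ≈ ln(e_3/e_2) / ln(e_2/e_1) = ln(1.3953e-6/1.3316e-4)/ln(1.3316e-4/2.2278e-3) = ln(0.0104784)/ln(0.059772) ≈ 1.6181.
Then e_4 ≈ e_3·(e_3/e_2)^p = 1.3953e-6·(0.0104784)^1.6181 = 1.3953e-6·0.000626094 ≈ 8.736e-10.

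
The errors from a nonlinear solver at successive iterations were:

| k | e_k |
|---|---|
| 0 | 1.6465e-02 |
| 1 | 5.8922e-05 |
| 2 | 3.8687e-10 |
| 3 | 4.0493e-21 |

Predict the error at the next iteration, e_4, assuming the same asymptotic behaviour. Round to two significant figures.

First estimate the order: p ≈ ln(e_3/e_2) / ln(e_2/e_1) = ln(4.0493e-21/3.8687e-10)/ln(3.8687e-10/5.8922e-05) = ln(1.04668e-11)/ln(6.5658e-06) ≈ 2.1186.
Then e_4 ≈ e_3·(e_3/e_2)^p = 4.0493e-21·(1.04668e-11)^2.1186 = 4.0493e-21·5.46233e-24 ≈ 2.212e-44.

2.2e-44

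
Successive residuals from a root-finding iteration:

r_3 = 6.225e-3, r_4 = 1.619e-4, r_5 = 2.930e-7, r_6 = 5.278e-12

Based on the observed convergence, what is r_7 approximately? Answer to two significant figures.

First estimate the order: p ≈ ln(r_6/r_5) / ln(r_5/r_4) = ln(5.278e-12/2.930e-7)/ln(2.930e-7/1.619e-4) = ln(1.80137e-05)/ln(0.00180976) ≈ 1.7300.
Then r_7 ≈ r_6·(r_6/r_5)^p = 5.278e-12·(1.80137e-05)^1.7300 = 5.278e-12·6.19717e-09 ≈ 3.271e-20.

3.3e-20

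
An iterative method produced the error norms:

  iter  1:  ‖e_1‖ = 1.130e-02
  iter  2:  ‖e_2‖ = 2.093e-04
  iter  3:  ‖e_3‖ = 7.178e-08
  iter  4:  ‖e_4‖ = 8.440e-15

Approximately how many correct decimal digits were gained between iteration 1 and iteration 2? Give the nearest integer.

2

Digits gained ≈ log₁₀(‖e_1‖/‖e_2‖) = log₁₀(1.130e-02/2.093e-04) = log₁₀(53.9895) ≈ 1.732.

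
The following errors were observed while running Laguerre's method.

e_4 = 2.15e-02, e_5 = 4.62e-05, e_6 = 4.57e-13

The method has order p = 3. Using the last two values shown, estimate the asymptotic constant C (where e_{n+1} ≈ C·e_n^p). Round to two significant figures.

C ≈ e_6 / e_5^3
  = 4.57e-13 / (4.62e-05)^3
  = 4.57e-13 / 9.86111e-14 ≈ 4.6344

4.6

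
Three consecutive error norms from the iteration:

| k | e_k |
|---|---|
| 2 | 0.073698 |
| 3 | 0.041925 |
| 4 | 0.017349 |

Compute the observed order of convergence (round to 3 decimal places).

p ≈ ln(e_4/e_3) / ln(e_3/e_2)
  = ln(0.017349/0.041925) / ln(0.041925/0.073698)
  = ln(0.41381) / ln(0.568876)
  = -0.882348 / -0.564093 ≈ 1.564189

1.564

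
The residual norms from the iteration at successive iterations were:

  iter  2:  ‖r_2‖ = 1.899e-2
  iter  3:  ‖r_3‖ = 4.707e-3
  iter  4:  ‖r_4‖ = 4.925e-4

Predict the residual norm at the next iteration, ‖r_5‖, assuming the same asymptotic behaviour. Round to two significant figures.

First estimate the order: p ≈ ln(‖r_4‖/‖r_3‖) / ln(‖r_3‖/‖r_2‖) = ln(4.925e-4/4.707e-3)/ln(4.707e-3/1.899e-2) = ln(0.104631)/ln(0.247867) ≈ 1.6183.
Then ‖r_5‖ ≈ ‖r_4‖·(‖r_4‖/‖r_3‖)^p = 4.925e-4·(0.104631)^1.6183 = 4.925e-4·0.0259129 ≈ 1.276e-05.

1.3e-5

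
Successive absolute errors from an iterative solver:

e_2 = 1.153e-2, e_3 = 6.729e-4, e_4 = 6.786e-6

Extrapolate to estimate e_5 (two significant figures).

First estimate the order: p ≈ ln(e_4/e_3) / ln(e_3/e_2) = ln(6.786e-6/6.729e-4)/ln(6.729e-4/1.153e-2) = ln(0.0100847)/ln(0.0583608) ≈ 1.6179.
Then e_5 ≈ e_4·(e_4/e_3)^p = 6.786e-6·(0.0100847)^1.6179 = 6.786e-6·0.000589015 ≈ 3.997e-09.

4.0e-9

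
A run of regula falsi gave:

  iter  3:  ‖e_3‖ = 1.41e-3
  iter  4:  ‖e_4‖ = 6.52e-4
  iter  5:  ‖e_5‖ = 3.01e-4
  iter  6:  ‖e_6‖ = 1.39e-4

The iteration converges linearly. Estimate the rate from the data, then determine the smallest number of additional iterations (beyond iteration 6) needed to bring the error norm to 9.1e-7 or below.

7

Rate ρ ≈ ‖e_6‖/‖e_5‖ = 1.39e-4/3.01e-4 = 0.4618.
After j more steps, ‖e_{6+j}‖ ≈ 1.39e-4·ρ^j; need ρ^j ≤ 9.1e-7/1.39e-4 = 0.00654676.
j ≥ ln(0.00654676)/ln(0.4618) = -5.0288/-0.77262 = 6.509.
So 7 more iterations are needed.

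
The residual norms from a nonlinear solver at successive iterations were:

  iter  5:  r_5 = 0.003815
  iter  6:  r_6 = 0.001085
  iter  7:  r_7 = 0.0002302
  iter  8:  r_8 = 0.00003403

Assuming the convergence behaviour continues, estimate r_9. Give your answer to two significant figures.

First estimate the order: p ≈ ln(r_8/r_7) / ln(r_7/r_6) = ln(0.00003403/0.0002302)/ln(0.0002302/0.001085) = ln(0.147828)/ln(0.212166) ≈ 1.2331.
Then r_9 ≈ r_8·(r_8/r_7)^p = 0.00003403·(0.147828)^1.2331 = 0.00003403·0.0946732 ≈ 3.222e-06.

3.2e-6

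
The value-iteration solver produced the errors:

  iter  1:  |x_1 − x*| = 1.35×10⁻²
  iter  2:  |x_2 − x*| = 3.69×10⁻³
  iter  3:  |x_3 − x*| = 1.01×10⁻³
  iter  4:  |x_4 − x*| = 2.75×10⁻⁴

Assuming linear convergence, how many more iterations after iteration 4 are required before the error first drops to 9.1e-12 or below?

Rate ρ ≈ |x_4 − x*|/|x_3 − x*| = 2.75×10⁻⁴/1.01×10⁻³ = 0.2723.
After j more steps, |x_{4+j} − x*| ≈ 2.75×10⁻⁴·ρ^j; need ρ^j ≤ 9.1e-12/2.75×10⁻⁴ = 3.30909e-08.
j ≥ ln(3.30909e-08)/ln(0.2723) = -17.2240/-1.30085 = 13.241.
So 14 more iterations are needed.

14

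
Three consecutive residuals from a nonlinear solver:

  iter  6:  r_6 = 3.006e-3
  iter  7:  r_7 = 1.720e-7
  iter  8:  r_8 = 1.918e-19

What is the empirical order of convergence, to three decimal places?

2.817

p ≈ ln(r_8/r_7) / ln(r_7/r_6)
  = ln(1.918e-19/1.720e-7) / ln(1.720e-7/3.006e-3)
  = ln(1.11512e-12) / ln(5.72189e-05)
  = -27.522059 / -9.768626 ≈ 2.817393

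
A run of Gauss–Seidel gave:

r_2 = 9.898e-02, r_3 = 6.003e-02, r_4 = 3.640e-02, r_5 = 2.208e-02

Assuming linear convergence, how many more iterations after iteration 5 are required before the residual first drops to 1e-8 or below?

Rate ρ ≈ r_5/r_4 = 2.208e-02/3.640e-02 = 0.6066.
After j more steps, r_{5+j} ≈ 2.208e-02·ρ^j; need ρ^j ≤ 1e-8/2.208e-02 = 4.52899e-07.
j ≥ ln(4.52899e-07)/ln(0.6066) = -14.6076/-0.49989 = 29.222.
So 30 more iterations are needed.

30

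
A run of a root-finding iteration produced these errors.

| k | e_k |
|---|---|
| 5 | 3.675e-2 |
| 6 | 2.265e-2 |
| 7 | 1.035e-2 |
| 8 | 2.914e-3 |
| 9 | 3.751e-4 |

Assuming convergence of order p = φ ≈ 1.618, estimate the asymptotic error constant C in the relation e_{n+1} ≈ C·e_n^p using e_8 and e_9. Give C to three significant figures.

C ≈ e_9 / e_8^1.618
  = 3.751e-4 / (2.914e-3)^1.618
  = 3.751e-4 / 7.89849e-05 ≈ 4.749

4.75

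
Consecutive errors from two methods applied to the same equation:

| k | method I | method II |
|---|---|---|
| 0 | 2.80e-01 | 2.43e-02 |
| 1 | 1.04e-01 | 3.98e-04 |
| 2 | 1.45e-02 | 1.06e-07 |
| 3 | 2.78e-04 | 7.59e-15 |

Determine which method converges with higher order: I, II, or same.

Method I: p ≈ ln(2.78e-04/1.45e-02)/ln(1.45e-02/1.04e-01) ≈ 2.01.
Method II: p ≈ ln(7.59e-15/1.06e-07)/ln(1.06e-07/3.98e-04) ≈ 2.00.
Both orders ≈ 2.0 — effectively the same.

same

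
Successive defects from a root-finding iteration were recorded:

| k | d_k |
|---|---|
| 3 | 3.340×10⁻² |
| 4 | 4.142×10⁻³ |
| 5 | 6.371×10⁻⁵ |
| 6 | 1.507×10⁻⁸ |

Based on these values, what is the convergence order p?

2

Consecutive ratios: d_6/d_5 = 1.507×10⁻⁸/6.371×10⁻⁵ = 0.000236541, d_5/d_4 = 6.371×10⁻⁵/4.142×10⁻³ = 0.0153815.
p ≈ ln(0.000236541)/ln(0.0153815) = -8.3494/-4.1746 ≈ 2.00.
So the convergence is quadratic (order 2).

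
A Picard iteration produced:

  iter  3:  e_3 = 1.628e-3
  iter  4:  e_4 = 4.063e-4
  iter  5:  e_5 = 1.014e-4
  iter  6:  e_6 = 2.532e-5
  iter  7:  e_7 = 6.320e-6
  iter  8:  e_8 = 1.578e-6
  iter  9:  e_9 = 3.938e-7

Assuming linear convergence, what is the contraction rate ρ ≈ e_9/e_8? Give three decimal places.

0.250

ρ ≈ e_9/e_8 = 3.938e-7/1.578e-6 = 0.24956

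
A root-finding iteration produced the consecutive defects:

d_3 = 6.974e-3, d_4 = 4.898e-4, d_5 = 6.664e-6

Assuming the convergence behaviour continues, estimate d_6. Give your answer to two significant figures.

6.4e-9

First estimate the order: p ≈ ln(d_5/d_4) / ln(d_4/d_3) = ln(6.664e-6/4.898e-4)/ln(4.898e-4/6.974e-3) = ln(0.0136056)/ln(0.0702323) ≈ 1.6180.
Then d_6 ≈ d_5·(d_5/d_4)^p = 6.664e-6·(0.0136056)^1.6180 = 6.664e-6·0.000955774 ≈ 6.369e-09.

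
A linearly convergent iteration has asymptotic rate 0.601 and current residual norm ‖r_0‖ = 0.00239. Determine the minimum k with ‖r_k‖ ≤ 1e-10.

34

After k steps, ‖r_k‖ ≈ 0.00239·0.601^k.
Need 0.601^k ≤ 1e-10/0.00239 = 4.1841e-08.
k ≥ ln(4.1841e-08)/ln(0.601) = -16.9894/-0.50916 = 33.368.
Smallest integer k = 34.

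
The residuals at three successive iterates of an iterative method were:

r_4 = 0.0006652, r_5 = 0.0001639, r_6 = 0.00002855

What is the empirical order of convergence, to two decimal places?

1.25

p ≈ ln(r_6/r_5) / ln(r_5/r_4)
  = ln(0.00002855/0.0001639) / ln(0.0001639/0.0006652)
  = ln(0.174192) / ln(0.246392)
  = -1.74760 / -1.40083 ≈ 1.24755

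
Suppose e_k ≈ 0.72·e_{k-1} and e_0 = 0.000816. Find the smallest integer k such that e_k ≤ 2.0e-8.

33

After k steps, e_k ≈ 0.000816·0.72^k.
Need 0.72^k ≤ 2.0e-8/0.000816 = 2.45098e-05.
k ≥ ln(2.45098e-05)/ln(0.72) = -10.6164/-0.32850 = 32.318.
Smallest integer k = 33.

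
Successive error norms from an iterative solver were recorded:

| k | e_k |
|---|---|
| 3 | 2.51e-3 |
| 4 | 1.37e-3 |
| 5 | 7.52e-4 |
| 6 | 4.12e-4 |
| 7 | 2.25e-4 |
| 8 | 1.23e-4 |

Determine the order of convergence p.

Consecutive ratios: e_8/e_7 = 1.23e-4/2.25e-4 = 0.546667, e_7/e_6 = 2.25e-4/4.12e-4 = 0.546117.
p ≈ ln(0.546667)/ln(0.546117) = -0.6039/-0.6049 ≈ 1.00.
So the convergence is linear (order 1).

1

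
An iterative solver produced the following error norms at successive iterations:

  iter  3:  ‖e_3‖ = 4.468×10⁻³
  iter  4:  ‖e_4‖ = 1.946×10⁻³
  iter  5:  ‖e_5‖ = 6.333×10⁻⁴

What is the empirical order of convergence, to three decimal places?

1.351

p ≈ ln(‖e_5‖/‖e_4‖) / ln(‖e_4‖/‖e_3‖)
  = ln(6.333×10⁻⁴/1.946×10⁻³) / ln(1.946×10⁻³/4.468×10⁻³)
  = ln(0.325437) / ln(0.435542)
  = -1.122586 / -0.831164 ≈ 1.350619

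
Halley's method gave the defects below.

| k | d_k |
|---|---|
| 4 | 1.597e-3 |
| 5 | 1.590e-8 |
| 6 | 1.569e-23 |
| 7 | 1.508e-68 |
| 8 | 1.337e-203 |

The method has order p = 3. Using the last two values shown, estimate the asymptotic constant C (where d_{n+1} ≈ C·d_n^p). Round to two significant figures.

3.9

C ≈ d_8 / d_7^3
  = 1.337e-203 / (1.508e-68)^3
  = 1.337e-203 / 3.42929e-204 ≈ 3.8988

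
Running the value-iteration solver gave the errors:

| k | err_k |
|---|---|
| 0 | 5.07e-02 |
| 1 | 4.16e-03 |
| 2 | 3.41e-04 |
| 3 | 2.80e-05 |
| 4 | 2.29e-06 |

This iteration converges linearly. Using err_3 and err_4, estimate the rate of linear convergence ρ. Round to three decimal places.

ρ ≈ err_4/err_3 = 2.29e-06/2.80e-05 = 0.08179

0.082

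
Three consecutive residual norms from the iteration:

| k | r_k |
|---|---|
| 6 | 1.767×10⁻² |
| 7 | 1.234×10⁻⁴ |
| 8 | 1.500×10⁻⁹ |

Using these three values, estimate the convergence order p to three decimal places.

2.280

p ≈ ln(r_8/r_7) / ln(r_7/r_6)
  = ln(1.500×10⁻⁹/1.234×10⁻⁴) / ln(1.234×10⁻⁴/1.767×10⁻²)
  = ln(1.21556e-05) / ln(0.00698359)
  = -11.317721 / -4.964192 ≈ 2.279872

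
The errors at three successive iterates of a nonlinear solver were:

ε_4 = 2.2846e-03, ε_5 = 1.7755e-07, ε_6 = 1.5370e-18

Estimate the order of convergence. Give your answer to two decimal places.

2.69

p ≈ ln(ε_6/ε_5) / ln(ε_5/ε_4)
  = ln(1.5370e-18/1.7755e-07) / ln(1.7755e-07/2.2846e-03)
  = ln(8.65672e-12) / ln(7.7716e-05)
  = -25.47269 / -9.46245 ≈ 2.69198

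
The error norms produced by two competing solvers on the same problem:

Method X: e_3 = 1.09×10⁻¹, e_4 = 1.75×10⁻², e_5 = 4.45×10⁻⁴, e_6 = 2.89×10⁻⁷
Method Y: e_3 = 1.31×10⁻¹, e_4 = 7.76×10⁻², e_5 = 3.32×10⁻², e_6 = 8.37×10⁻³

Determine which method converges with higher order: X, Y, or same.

X

Method X: p ≈ ln(2.89×10⁻⁷/4.45×10⁻⁴)/ln(4.45×10⁻⁴/1.75×10⁻²) ≈ 2.00.
Method Y: p ≈ ln(8.37×10⁻³/3.32×10⁻²)/ln(3.32×10⁻²/7.76×10⁻²) ≈ 1.62.
Method X has the higher order (≈2.0 vs ≈1.6).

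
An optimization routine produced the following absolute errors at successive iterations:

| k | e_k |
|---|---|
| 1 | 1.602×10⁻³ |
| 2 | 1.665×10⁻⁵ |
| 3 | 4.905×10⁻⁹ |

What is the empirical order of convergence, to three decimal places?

p ≈ ln(e_3/e_2) / ln(e_2/e_1)
  = ln(4.905×10⁻⁹/1.665×10⁻⁵) / ln(1.665×10⁻⁵/1.602×10⁻³)
  = ln(0.000294595) / ln(0.0103933)
  = -8.129909 / -4.566594 ≈ 1.780300

1.780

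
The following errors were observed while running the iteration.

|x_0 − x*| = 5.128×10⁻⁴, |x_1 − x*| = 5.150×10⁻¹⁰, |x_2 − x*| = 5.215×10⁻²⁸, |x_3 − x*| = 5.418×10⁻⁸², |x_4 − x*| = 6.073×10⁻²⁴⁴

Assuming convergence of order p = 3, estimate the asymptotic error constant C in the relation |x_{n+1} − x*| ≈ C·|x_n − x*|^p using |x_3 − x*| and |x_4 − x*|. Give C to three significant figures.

C ≈ |x_4 − x*| / |x_3 − x*|^3
  = 6.073×10⁻²⁴⁴ / (5.418×10⁻⁸²)^3
  = 6.073×10⁻²⁴⁴ / 1.59044e-244 ≈ 3.8184

3.82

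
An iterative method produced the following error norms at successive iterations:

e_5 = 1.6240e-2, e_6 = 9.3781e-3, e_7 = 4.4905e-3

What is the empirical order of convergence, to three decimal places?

1.341

p ≈ ln(e_7/e_6) / ln(e_6/e_5)
  = ln(4.4905e-3/9.3781e-3) / ln(9.3781e-3/1.6240e-2)
  = ln(0.478828) / ln(0.577469)
  = -0.736414 / -0.549101 ≈ 1.341127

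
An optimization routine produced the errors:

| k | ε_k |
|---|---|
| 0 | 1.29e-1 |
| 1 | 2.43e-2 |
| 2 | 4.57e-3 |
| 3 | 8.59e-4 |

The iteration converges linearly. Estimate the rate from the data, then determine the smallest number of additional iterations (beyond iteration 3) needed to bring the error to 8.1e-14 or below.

14

Rate ρ ≈ ε_3/ε_2 = 8.59e-4/4.57e-3 = 0.1880.
After j more steps, ε_{3+j} ≈ 8.59e-4·ρ^j; need ρ^j ≤ 8.1e-14/8.59e-4 = 9.42957e-11.
j ≥ ln(9.42957e-11)/ln(0.1880) = -23.0846/-1.67131 = 13.812.
So 14 more iterations are needed.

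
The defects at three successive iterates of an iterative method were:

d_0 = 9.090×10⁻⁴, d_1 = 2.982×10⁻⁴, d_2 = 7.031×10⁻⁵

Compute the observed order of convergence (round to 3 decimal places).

1.296

p ≈ ln(d_2/d_1) / ln(d_1/d_0)
  = ln(7.031×10⁻⁵/2.982×10⁻⁴) / ln(2.982×10⁻⁴/9.090×10⁻⁴)
  = ln(0.235781) / ln(0.328053)
  = -1.444852 / -1.114580 ≈ 1.296320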